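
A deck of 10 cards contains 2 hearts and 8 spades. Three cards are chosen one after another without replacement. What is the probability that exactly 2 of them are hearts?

1/15

One ordering (hearts drawn first) has probability 2/10 × 1/9 × 8/8 = 16/720 = 1/45.
There are C(3,2) = 3 such orderings, each equally likely, so P = 3 × 1/45 = 1/15.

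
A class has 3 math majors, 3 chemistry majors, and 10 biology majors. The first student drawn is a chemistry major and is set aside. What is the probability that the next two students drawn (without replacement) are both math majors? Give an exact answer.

After the first draw, 3 of the remaining 15 students are math majors.
P = 3/15 × 2/14 = 6/210 = 1/35.

1/35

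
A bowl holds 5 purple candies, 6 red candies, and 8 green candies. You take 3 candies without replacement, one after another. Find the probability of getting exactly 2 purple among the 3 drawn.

One ordering (purple drawn first) has probability 5/19 × 4/18 × 14/17 = 280/5814 = 140/2907.
There are C(3,2) = 3 such orderings, each equally likely, so P = 3 × 140/2907 = 140/969.

140/969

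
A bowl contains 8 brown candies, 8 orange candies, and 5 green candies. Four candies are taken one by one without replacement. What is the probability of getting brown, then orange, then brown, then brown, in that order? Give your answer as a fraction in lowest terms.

16/855

Chain rule:
P = 8/21 × 8/20 × 7/19 × 6/18 = 2688/143640 = 16/855.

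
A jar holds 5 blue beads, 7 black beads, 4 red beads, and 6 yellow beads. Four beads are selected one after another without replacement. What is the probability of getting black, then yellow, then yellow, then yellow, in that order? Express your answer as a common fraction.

Each draw changes the counts, so multiply the conditional probabilities along the sequence:
P = 7/22 × 6/21 × 5/20 × 4/19 = 840/175560 = 1/209.

1/209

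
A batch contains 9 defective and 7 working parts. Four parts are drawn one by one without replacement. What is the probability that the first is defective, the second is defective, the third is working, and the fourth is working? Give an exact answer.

Each draw changes the counts, so multiply the conditional probabilities along the sequence:
P = 9/16 × 8/15 × 7/14 × 6/13 = 3024/43680 = 9/130.

9/130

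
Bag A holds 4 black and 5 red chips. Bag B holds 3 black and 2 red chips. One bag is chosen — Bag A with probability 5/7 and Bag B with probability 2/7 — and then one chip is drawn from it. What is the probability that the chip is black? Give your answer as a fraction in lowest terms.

From Bag A: P(black) = 4/9.
From Bag B: P(black) = 3/5.
Total probability = (5/7)(4/9) + (2/7)(3/5) = 22/45.

22/45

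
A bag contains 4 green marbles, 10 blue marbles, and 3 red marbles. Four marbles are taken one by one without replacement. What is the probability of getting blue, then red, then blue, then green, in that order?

9/476

Each draw changes the counts, so multiply the conditional probabilities along the sequence:
P = 10/17 × 3/16 × 9/15 × 4/14 = 1080/57120 = 9/476.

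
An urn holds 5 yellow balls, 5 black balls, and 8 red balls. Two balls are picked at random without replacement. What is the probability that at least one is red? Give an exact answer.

P(no red) = 10/18 × 9/17 = 90/306 = 5/17.
P(at least one) = 1 − 5/17 = 12/17.

12/17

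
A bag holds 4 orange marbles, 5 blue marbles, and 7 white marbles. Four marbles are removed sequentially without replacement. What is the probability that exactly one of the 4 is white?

One ordering (white drawn first) has probability 7/16 × 9/15 × 8/14 × 7/13 = 3528/43680 = 21/260.
There are C(4,1) = 4 such orderings, each equally likely, so P = 4 × 21/260 = 21/65.

21/65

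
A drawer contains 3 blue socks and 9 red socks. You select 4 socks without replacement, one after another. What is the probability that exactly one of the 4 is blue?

One ordering (blue drawn first) has probability 3/12 × 9/11 × 8/10 × 7/9 = 1512/11880 = 7/55.
There are C(4,1) = 4 such orderings, each equally likely, so P = 4 × 7/55 = 28/55.

28/55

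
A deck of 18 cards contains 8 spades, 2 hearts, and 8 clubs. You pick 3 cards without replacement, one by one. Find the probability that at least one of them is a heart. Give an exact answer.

16/51

P(no hearts) = 16/18 × 15/17 × 14/16 = 3360/4896 = 35/51.
P(at least one) = 1 − 35/51 = 16/51.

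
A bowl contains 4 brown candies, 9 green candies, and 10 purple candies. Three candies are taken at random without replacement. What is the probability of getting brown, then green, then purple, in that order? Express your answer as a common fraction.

60/1771

Multiply the probability of each draw given the previous ones:
P = 4/23 × 9/22 × 10/21 = 360/10626 = 60/1771.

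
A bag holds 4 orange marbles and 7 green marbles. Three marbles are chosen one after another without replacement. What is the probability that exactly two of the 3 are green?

One ordering (green drawn first) has probability 7/11 × 6/10 × 4/9 = 168/990 = 28/165.
There are C(3,2) = 3 such orderings, each equally likely, so P = 3 × 28/165 = 28/55.

28/55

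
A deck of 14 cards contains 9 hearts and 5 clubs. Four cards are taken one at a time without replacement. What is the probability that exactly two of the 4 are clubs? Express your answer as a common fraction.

One ordering (clubs drawn first) has probability 5/14 × 4/13 × 9/12 × 8/11 = 1440/24024 = 60/1001.
There are C(4,2) = 6 such orderings, each equally likely, so P = 6 × 60/1001 = 360/1001.

360/1001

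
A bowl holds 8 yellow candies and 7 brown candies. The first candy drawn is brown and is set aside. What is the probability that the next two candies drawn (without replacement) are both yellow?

After the first draw, 8 of the remaining 14 candies are yellow.
P = 8/14 × 7/13 = 56/182 = 4/13.

4/13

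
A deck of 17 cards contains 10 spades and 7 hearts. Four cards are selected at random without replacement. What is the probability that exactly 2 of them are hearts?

One ordering (hearts drawn first) has probability 7/17 × 6/16 × 10/15 × 9/14 = 3780/57120 = 9/136.
There are C(4,2) = 6 such orderings, each equally likely, so P = 6 × 9/136 = 27/68.

27/68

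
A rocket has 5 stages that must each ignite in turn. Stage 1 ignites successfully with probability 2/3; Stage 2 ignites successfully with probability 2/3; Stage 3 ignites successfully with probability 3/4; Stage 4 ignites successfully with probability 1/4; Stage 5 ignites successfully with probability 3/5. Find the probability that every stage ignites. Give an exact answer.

Multiplying along the chain,
P = 2/3 × 2/3 × 3/4 × 1/4 × 3/5 = 36/720 = 1/20.

1/20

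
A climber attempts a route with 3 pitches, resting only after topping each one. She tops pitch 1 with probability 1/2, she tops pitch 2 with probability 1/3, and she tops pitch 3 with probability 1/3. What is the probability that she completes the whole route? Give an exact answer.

1/18

The events are sequential, so multiply the conditional probabilities:
P = 1/2 × 1/3 × 1/3 = 1/18.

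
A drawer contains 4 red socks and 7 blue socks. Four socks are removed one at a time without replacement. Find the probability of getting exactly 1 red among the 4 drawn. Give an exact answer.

14/33

One ordering (red drawn first) has probability 4/11 × 7/10 × 6/9 × 5/8 = 840/7920 = 7/66.
There are C(4,1) = 4 such orderings, each equally likely, so P = 4 × 7/66 = 14/33.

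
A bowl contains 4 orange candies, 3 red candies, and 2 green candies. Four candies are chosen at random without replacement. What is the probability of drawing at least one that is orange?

P(no orange) = 5/9 × 4/8 × 3/7 × 2/6 = 120/3024 = 5/126.
P(at least one) = 1 − 5/126 = 121/126.

121/126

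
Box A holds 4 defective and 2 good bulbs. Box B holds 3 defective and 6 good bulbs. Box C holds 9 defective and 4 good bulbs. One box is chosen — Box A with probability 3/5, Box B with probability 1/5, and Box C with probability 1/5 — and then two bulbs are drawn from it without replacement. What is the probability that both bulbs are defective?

From Box A: P(both defective) = (4/6)(3/5) = 2/5.
From Box B: P(both defective) = (3/9)(2/8) = 1/12.
From Box C: P(both defective) = (9/13)(8/12) = 6/13.
Total probability = (3/5)(2/5) + (1/5)(1/12) + (1/5)(6/13) = 1361/3900.

1361/3900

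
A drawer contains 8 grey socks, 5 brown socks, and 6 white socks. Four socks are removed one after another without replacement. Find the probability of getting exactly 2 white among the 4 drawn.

One ordering (white drawn first) has probability 6/19 × 5/18 × 13/17 × 12/16 = 4680/93024 = 65/1292.
There are C(4,2) = 6 such orderings, each equally likely, so P = 6 × 65/1292 = 195/646.

195/646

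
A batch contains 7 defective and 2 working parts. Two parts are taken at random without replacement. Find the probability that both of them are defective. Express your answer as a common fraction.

7/12

P(every draw is defective) = 7/9 × 6/8 = 42/72 = 7/12.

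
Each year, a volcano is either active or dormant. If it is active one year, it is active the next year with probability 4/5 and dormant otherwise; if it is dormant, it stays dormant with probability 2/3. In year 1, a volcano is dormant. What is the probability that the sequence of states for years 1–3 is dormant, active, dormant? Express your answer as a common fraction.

Year 1 is given. For each transition, use the conditional probability from the current state:
P(active | dormant) = 1/3; P(dormant | active) = 1/5.
P = 1/3 × 1/5 = 1/15.

1/15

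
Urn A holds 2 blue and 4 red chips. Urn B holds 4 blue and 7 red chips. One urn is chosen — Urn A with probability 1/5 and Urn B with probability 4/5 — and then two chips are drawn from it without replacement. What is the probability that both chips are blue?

83/825

From Urn A: P(both blue) = (2/6)(1/5) = 1/15.
From Urn B: P(both blue) = (4/11)(3/10) = 6/55.
Total probability = (1/5)(1/15) + (4/5)(6/55) = 83/825.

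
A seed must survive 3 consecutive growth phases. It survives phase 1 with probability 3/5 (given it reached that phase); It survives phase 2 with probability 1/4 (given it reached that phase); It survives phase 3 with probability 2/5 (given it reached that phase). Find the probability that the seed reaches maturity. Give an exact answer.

3/50

The events are sequential, so multiply the conditional probabilities:
P = 3/5 × 1/4 × 2/5 = 6/100 = 3/50.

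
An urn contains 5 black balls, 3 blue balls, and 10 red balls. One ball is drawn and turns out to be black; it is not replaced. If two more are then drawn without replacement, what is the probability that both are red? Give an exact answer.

With the first ball removed, 10 red remain out of 17.
P = 10/17 × 9/16 = 90/272 = 45/136.

45/136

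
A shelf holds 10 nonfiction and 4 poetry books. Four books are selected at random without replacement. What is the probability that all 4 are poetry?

1/1001

P(every draw is poetry) = 4/14 × 3/13 × 2/12 × 1/11 = 24/24024 = 1/1001.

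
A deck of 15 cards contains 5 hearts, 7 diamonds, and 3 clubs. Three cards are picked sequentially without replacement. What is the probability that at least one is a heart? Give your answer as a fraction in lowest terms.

P(no hearts) = 10/15 × 9/14 × 8/13 = 720/2730 = 24/91.
P(at least one) = 1 − 24/91 = 67/91.

67/91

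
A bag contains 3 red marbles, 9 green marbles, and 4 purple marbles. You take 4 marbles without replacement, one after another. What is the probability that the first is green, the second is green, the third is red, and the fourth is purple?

9/455

Each draw changes the counts, so multiply the conditional probabilities along the sequence:
P = 9/16 × 8/15 × 3/14 × 4/13 = 864/43680 = 9/455.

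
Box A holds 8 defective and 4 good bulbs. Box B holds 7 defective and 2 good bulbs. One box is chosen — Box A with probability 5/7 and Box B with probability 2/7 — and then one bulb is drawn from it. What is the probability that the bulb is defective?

From Box A: P(defective) = 8/12.
From Box B: P(defective) = 7/9.
Total probability = (5/7)(8/12) + (2/7)(7/9) = 44/63.

44/63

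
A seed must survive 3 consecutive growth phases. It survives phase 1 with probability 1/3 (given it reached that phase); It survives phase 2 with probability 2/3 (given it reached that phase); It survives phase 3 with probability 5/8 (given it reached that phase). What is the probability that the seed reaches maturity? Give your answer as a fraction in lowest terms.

Multiplying along the chain,
P = 1/3 × 2/3 × 5/8 = 10/72 = 5/36.

5/36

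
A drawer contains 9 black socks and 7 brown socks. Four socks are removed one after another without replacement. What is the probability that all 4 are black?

9/130

P = 9/16 × 8/15 × 7/14 × 6/13 = 3024/43680 = 9/130.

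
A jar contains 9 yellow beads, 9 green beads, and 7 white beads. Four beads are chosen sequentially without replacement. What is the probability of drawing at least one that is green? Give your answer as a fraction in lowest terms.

1083/1265

P(no green) = 16/25 × 15/24 × 14/23 × 13/22 = 43680/303600 = 182/1265.
P(at least one) = 1 − 182/1265 = 1083/1265.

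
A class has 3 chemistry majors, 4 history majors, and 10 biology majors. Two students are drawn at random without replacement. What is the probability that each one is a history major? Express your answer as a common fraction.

3/68

P(all history majors) = 4/17 × 3/16 = 12/272 = 3/68.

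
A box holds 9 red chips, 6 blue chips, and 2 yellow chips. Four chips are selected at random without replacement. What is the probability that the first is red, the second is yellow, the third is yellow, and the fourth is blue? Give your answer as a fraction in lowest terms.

9/4760

Multiply the probability of each draw given the previous ones:
P = 9/17 × 2/16 × 1/15 × 6/14 = 108/57120 = 9/4760.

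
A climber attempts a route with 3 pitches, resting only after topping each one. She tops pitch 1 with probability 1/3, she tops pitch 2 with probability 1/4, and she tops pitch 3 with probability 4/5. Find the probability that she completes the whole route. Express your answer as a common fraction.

1/15

The events are sequential, so multiply the conditional probabilities:
P = 1/3 × 1/4 × 4/5 = 4/60 = 1/15.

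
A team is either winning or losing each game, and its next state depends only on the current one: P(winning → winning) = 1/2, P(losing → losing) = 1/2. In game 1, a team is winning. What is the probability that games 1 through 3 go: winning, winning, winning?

Game 1 is given. For each transition, use the conditional probability from the current state:
P(winning | winning) = 1/2; P(winning | winning) = 1/2.
P = 1/2 × 1/2 = 1/4.

1/4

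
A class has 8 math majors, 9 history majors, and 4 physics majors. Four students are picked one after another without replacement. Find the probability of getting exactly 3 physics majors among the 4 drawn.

One ordering (physics majors drawn first) has probability 4/21 × 3/20 × 2/19 × 17/18 = 408/143640 = 17/5985.
There are C(4,3) = 4 such orderings, each equally likely, so P = 4 × 17/5985 = 68/5985.

68/5985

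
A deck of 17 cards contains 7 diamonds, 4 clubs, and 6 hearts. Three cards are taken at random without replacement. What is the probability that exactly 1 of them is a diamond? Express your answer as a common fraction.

One ordering (a diamond drawn first) has probability 7/17 × 10/16 × 9/15 = 630/4080 = 21/136.
There are C(3,1) = 3 such orderings, each equally likely, so P = 3 × 21/136 = 63/136.

63/136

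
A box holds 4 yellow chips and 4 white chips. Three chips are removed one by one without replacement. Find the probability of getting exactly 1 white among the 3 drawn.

3/7

One ordering (white drawn first) has probability 4/8 × 4/7 × 3/6 = 48/336 = 1/7.
There are C(3,1) = 3 such orderings, each equally likely, so P = 3 × 1/7 = 3/7.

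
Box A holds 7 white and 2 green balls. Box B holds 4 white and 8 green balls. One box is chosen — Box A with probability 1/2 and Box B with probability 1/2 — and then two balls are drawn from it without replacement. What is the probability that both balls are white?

89/264

From Box A: P(both white) = (7/9)(6/8) = 7/12.
From Box B: P(both white) = (4/12)(3/11) = 1/11.
Total probability = (1/2)(7/12) + (1/2)(1/11) = 89/264.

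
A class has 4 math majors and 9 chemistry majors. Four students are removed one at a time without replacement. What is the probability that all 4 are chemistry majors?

P(all chemistry majors) = 9/13 × 8/12 × 7/11 × 6/10 = 3024/17160 = 126/715.

126/715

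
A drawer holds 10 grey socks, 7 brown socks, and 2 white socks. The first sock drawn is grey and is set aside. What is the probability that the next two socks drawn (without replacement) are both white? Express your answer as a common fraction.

1/153

After the first draw, 2 of the remaining 18 socks are white.
P = 2/18 × 1/17 = 2/306 = 1/153.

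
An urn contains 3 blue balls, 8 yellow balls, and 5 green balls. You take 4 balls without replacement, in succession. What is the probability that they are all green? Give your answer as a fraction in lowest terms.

P = 5/16 × 4/15 × 3/14 × 2/13 = 120/43680 = 1/364.

1/364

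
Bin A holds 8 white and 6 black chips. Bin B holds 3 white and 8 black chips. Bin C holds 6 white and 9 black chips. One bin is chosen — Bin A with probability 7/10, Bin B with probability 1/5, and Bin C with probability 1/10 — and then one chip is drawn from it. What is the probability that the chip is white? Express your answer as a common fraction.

136/275

From Bin A: P(white) = 8/14.
From Bin B: P(white) = 3/11.
From Bin C: P(white) = 6/15.
Total probability = (7/10)(8/14) + (1/5)(3/11) + (1/10)(6/15) = 136/275.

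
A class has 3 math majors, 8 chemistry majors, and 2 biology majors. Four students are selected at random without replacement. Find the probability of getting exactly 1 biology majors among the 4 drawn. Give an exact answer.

One ordering (a biology major drawn first) has probability 2/13 × 11/12 × 10/11 × 9/10 = 1980/17160 = 3/26.
There are C(4,1) = 4 such orderings, each equally likely, so P = 4 × 3/26 = 6/13.

6/13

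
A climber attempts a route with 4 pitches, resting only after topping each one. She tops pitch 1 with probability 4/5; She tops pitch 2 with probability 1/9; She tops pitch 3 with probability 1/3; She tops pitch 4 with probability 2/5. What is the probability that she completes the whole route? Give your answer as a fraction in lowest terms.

Each stage is reached only if all earlier stages succeed, so
P = 4/5 × 1/9 × 1/3 × 2/5 = 8/675.

8/675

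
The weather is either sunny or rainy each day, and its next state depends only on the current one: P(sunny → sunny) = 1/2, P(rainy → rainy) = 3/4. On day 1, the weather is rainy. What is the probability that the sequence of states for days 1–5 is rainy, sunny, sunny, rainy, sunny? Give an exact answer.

Day 1 is given. For each transition, use the conditional probability from the current state:
P(sunny | rainy) = 1/4; P(sunny | sunny) = 1/2; P(rainy | sunny) = 1/2; P(sunny | rainy) = 1/4.
P = 1/4 × 1/2 × 1/2 × 1/4 = 1/64.

1/64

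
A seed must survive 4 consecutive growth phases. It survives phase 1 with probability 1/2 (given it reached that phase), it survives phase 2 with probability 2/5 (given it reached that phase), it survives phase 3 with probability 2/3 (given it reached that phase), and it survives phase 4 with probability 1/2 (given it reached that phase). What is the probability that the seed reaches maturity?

The events are sequential, so multiply the conditional probabilities:
P = 1/2 × 2/5 × 2/3 × 1/2 = 4/60 = 1/15.

1/15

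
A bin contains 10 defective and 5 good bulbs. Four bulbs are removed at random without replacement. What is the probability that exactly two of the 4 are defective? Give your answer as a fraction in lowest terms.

30/91

One ordering (defective drawn first) has probability 10/15 × 9/14 × 5/13 × 4/12 = 1800/32760 = 5/91.
There are C(4,2) = 6 such orderings, each equally likely, so P = 6 × 5/91 = 30/91.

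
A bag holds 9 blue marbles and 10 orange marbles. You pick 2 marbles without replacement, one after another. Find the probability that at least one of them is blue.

P(no blue) = 10/19 × 9/18 = 90/342 = 5/19.
P(at least one) = 1 − 5/19 = 14/19.

14/19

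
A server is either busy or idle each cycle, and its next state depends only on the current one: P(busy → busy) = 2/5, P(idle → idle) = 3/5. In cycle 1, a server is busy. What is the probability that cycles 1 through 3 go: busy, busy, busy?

Cycle 1 is given. For each transition, use the conditional probability from the current state:
P(busy | busy) = 2/5; P(busy | busy) = 2/5.
P = 2/5 × 2/5 = 4/25.

4/25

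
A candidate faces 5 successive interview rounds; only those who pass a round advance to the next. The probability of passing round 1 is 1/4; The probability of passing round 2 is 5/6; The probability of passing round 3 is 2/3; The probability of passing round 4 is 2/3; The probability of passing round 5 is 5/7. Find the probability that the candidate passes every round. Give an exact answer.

Each stage is reached only if all earlier stages succeed, so
P = 1/4 × 5/6 × 2/3 × 2/3 × 5/7 = 100/1512 = 25/378.

25/378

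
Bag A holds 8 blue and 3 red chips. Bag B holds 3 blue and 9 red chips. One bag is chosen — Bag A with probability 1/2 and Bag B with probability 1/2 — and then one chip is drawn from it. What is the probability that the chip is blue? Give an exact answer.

From Bag A: P(blue) = 8/11.
From Bag B: P(blue) = 3/12.
Total probability = (1/2)(8/11) + (1/2)(3/12) = 43/88.

43/88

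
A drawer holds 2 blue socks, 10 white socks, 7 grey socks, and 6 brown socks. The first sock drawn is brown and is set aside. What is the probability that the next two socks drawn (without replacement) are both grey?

With the first sock removed, 7 grey remain out of 24.
P = 7/24 × 6/23 = 42/552 = 7/92.

7/92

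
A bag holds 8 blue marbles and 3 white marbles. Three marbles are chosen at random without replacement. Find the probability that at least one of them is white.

109/165

P(no white) = 8/11 × 7/10 × 6/9 = 336/990 = 56/165.
P(at least one) = 1 − 56/165 = 109/165.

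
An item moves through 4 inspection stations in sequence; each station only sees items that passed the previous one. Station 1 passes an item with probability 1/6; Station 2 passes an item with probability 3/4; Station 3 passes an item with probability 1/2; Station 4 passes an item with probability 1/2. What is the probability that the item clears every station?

Each stage is reached only if all earlier stages succeed, so
P = 1/6 × 3/4 × 1/2 × 1/2 = 3/96 = 1/32.

1/32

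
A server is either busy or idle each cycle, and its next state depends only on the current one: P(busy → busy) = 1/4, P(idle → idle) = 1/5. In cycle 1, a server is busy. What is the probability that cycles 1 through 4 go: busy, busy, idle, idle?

Cycle 1 is given. For each transition, use the conditional probability from the current state:
P(busy | busy) = 1/4; P(idle | busy) = 3/4; P(idle | idle) = 1/5.
P = 1/4 × 3/4 × 1/5 = 3/80.

3/80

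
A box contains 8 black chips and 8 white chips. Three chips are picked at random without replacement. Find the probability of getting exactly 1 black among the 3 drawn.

One ordering (black drawn first) has probability 8/16 × 8/15 × 7/14 = 448/3360 = 2/15.
There are C(3,1) = 3 such orderings, each equally likely, so P = 3 × 2/15 = 2/5.

2/5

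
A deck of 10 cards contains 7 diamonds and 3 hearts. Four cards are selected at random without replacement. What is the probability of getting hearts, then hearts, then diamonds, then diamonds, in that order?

1/20

Chain rule:
P = 3/10 × 2/9 × 7/8 × 6/7 = 252/5040 = 1/20.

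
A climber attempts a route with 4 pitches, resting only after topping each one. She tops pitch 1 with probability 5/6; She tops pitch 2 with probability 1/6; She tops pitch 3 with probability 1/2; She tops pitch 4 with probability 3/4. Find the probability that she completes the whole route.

5/96

The events are sequential, so multiply the conditional probabilities:
P = 5/6 × 1/6 × 1/2 × 3/4 = 15/288 = 5/96.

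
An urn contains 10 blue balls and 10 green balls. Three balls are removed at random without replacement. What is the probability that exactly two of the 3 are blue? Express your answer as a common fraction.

15/38

One ordering (blue drawn first) has probability 10/20 × 9/19 × 10/18 = 900/6840 = 5/38.
There are C(3,2) = 3 such orderings, each equally likely, so P = 3 × 5/38 = 15/38.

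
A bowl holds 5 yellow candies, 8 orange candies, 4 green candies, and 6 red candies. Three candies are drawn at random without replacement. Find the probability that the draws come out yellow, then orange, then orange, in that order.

20/759

Multiply the probability of each draw given the previous ones:
P = 5/23 × 8/22 × 7/21 = 280/10626 = 20/759.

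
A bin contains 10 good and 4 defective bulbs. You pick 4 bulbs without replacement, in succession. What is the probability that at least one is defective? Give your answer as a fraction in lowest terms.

113/143

P(no defective) = 10/14 × 9/13 × 8/12 × 7/11 = 5040/24024 = 30/143.
P(at least one) = 1 − 30/143 = 113/143.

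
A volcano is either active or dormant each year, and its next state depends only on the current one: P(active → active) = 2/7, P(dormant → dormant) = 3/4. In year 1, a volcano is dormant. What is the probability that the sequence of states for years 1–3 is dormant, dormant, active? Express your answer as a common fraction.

Year 1 is given. For each transition, use the conditional probability from the current state:
P(dormant | dormant) = 3/4; P(active | dormant) = 1/4.
P = 3/4 × 1/4 = 3/16.

3/16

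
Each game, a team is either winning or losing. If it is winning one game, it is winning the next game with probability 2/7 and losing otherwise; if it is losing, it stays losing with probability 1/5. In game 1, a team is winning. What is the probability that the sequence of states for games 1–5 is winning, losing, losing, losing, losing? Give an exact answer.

1/175

Game 1 is given. For each transition, use the conditional probability from the current state:
P(losing | winning) = 5/7; P(losing | losing) = 1/5; P(losing | losing) = 1/5; P(losing | losing) = 1/5.
P = 5/7 × 1/5 × 1/5 × 1/5 = 5/875 = 1/175.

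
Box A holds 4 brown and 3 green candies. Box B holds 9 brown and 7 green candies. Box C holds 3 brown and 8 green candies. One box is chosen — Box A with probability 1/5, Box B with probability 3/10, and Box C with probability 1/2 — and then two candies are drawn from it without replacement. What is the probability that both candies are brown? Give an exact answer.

1343/7700

From Box A: P(both brown) = (4/7)(3/6) = 2/7.
From Box B: P(both brown) = (9/16)(8/15) = 3/10.
From Box C: P(both brown) = (3/11)(2/10) = 3/55.
Total probability = (1/5)(2/7) + (3/10)(3/10) + (1/2)(3/55) = 1343/7700.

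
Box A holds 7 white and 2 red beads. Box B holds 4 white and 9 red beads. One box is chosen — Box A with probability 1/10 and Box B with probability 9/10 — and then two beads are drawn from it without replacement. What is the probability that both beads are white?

199/1560

From Box A: P(both white) = (7/9)(6/8) = 7/12.
From Box B: P(both white) = (4/13)(3/12) = 1/13.
Total probability = (1/10)(7/12) + (9/10)(1/13) = 199/1560.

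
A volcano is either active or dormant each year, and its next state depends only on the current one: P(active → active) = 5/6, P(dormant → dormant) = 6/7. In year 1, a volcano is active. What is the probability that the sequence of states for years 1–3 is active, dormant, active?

Year 1 is given. For each transition, use the conditional probability from the current state:
P(dormant | active) = 1/6; P(active | dormant) = 1/7.
P = 1/6 × 1/7 = 1/42.

1/42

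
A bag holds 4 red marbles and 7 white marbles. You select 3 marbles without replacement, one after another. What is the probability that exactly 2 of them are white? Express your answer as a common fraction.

One ordering (white drawn first) has probability 7/11 × 6/10 × 4/9 = 168/990 = 28/165.
There are C(3,2) = 3 such orderings, each equally likely, so P = 3 × 28/165 = 28/55.

28/55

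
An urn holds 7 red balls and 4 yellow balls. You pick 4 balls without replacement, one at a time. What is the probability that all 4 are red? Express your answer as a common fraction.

P = 7/11 × 6/10 × 5/9 × 4/8 = 840/7920 = 7/66.

7/66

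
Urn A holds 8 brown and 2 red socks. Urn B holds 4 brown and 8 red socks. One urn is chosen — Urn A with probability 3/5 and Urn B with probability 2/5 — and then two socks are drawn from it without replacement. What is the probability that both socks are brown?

From Urn A: P(both brown) = (8/10)(7/9) = 28/45.
From Urn B: P(both brown) = (4/12)(3/11) = 1/11.
Total probability = (3/5)(28/45) + (2/5)(1/11) = 338/825.

338/825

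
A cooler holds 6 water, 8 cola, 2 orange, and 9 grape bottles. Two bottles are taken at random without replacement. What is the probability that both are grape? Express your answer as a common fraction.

P(all grape) = 9/25 × 8/24 = 72/600 = 3/25.

3/25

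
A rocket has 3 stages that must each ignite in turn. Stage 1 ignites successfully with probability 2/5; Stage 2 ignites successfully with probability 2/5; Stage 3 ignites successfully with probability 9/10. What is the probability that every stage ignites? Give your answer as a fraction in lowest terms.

The events are sequential, so multiply the conditional probabilities:
P = 2/5 × 2/5 × 9/10 = 36/250 = 18/125.

18/125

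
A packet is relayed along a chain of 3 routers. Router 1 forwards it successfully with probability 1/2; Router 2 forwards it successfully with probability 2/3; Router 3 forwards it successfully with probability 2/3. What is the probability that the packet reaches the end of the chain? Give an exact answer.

Each stage is reached only if all earlier stages succeed, so
P = 1/2 × 2/3 × 2/3 = 4/18 = 2/9.

2/9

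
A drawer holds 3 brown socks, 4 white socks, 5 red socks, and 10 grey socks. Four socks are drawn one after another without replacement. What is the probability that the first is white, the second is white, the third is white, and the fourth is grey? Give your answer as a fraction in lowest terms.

2/1463

Each draw changes the counts, so multiply the conditional probabilities along the sequence:
P = 4/22 × 3/21 × 2/20 × 10/19 = 240/175560 = 2/1463.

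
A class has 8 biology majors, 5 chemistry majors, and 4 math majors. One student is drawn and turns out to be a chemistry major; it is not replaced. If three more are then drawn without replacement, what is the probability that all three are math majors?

With the first student removed, 4 math majors remain out of 16.
P = 4/16 × 3/15 × 2/14 = 24/3360 = 1/140.

1/140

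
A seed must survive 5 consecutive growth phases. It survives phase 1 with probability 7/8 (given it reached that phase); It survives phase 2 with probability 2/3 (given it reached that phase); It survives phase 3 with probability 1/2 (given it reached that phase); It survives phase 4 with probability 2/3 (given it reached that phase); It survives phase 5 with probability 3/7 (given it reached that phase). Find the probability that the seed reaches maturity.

Multiplying along the chain,
P = 7/8 × 2/3 × 1/2 × 2/3 × 3/7 = 84/1008 = 1/12.

1/12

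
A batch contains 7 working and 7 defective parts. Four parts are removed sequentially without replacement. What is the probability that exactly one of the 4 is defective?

One ordering (defective drawn first) has probability 7/14 × 7/13 × 6/12 × 5/11 = 1470/24024 = 35/572.
There are C(4,1) = 4 such orderings, each equally likely, so P = 4 × 35/572 = 35/143.

35/143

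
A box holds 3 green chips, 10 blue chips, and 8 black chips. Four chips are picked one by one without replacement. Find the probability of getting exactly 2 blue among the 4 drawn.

55/133

One ordering (blue drawn first) has probability 10/21 × 9/20 × 11/19 × 10/18 = 9900/143640 = 55/798.
There are C(4,2) = 6 such orderings, each equally likely, so P = 6 × 55/798 = 55/133.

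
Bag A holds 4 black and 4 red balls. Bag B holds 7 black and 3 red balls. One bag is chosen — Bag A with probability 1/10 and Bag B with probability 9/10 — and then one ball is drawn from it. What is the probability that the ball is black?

From Bag A: P(black) = 4/8.
From Bag B: P(black) = 7/10.
Total probability = (1/10)(4/8) + (9/10)(7/10) = 17/25.

17/25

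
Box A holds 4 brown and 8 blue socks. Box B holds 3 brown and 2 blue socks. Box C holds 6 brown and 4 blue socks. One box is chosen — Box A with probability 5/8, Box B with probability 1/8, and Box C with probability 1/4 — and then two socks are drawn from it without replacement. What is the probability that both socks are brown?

From Box A: P(both brown) = (4/12)(3/11) = 1/11.
From Box B: P(both brown) = (3/5)(2/4) = 3/10.
From Box C: P(both brown) = (6/10)(5/9) = 1/3.
Total probability = (5/8)(1/11) + (1/8)(3/10) + (1/4)(1/3) = 469/2640.

469/2640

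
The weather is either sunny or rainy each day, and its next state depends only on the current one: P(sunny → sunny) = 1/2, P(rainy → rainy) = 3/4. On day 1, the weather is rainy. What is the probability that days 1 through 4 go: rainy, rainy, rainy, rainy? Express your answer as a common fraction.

Day 1 is given. For each transition, use the conditional probability from the current state:
P(rainy | rainy) = 3/4; P(rainy | rainy) = 3/4; P(rainy | rainy) = 3/4.
P = 3/4 × 3/4 × 3/4 = 27/64.

27/64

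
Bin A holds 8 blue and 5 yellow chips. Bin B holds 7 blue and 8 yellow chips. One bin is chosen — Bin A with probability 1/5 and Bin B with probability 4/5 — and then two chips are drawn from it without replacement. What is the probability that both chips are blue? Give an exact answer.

From Bin A: P(both blue) = (8/13)(7/12) = 14/39.
From Bin B: P(both blue) = (7/15)(6/14) = 1/5.
Total probability = (1/5)(14/39) + (4/5)(1/5) = 226/975.

226/975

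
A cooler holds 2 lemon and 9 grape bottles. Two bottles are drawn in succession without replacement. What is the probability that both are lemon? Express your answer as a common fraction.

1/55

P(all lemon) = 2/11 × 1/10 = 2/110 = 1/55.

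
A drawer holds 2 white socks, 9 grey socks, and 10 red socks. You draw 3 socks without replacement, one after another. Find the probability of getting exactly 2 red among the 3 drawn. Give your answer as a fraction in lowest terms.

One ordering (red drawn first) has probability 10/21 × 9/20 × 11/19 = 990/7980 = 33/266.
There are C(3,2) = 3 such orderings, each equally likely, so P = 3 × 33/266 = 99/266.

99/266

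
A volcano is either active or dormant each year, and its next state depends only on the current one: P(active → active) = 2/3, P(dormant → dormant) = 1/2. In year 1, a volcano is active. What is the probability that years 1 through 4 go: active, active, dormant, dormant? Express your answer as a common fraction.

Year 1 is given. For each transition, use the conditional probability from the current state:
P(active | active) = 2/3; P(dormant | active) = 1/3; P(dormant | dormant) = 1/2.
P = 2/3 × 1/3 × 1/2 = 2/18 = 1/9.

1/9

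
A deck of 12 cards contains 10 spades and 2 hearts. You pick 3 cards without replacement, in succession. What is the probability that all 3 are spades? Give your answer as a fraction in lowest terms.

6/11

P(every draw is a spade) = 10/12 × 9/11 × 8/10 = 720/1320 = 6/11.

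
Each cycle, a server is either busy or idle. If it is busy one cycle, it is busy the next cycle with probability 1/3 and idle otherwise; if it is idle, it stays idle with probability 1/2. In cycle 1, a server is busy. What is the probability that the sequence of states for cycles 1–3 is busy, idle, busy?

Cycle 1 is given. For each transition, use the conditional probability from the current state:
P(idle | busy) = 2/3; P(busy | idle) = 1/2.
P = 2/3 × 1/2 = 2/6 = 1/3.

1/3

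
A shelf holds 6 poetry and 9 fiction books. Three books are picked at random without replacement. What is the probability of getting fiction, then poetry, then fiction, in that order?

Chain rule:
P = 9/15 × 6/14 × 8/13 = 432/2730 = 72/455.

72/455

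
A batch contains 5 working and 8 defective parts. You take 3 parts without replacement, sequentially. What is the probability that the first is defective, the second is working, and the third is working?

Multiply the probability of each draw given the previous ones:
P = 8/13 × 5/12 × 4/11 = 160/1716 = 40/429.

40/429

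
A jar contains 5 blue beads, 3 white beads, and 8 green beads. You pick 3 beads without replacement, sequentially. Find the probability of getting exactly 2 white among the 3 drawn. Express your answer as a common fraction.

39/560

One ordering (white drawn first) has probability 3/16 × 2/15 × 13/14 = 78/3360 = 13/560.
There are C(3,2) = 3 such orderings, each equally likely, so P = 3 × 13/560 = 39/560.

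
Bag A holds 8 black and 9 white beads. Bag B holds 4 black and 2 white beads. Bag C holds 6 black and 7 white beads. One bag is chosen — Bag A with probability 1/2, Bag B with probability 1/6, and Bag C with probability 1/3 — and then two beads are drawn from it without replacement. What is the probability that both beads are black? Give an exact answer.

From Bag A: P(both black) = (8/17)(7/16) = 7/34.
From Bag B: P(both black) = (4/6)(3/5) = 2/5.
From Bag C: P(both black) = (6/13)(5/12) = 5/26.
Total probability = (1/2)(7/34) + (1/6)(2/5) + (1/3)(5/26) = 1033/4420.

1033/4420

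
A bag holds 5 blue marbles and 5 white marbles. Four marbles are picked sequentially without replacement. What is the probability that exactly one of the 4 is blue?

One ordering (blue drawn first) has probability 5/10 × 5/9 × 4/8 × 3/7 = 300/5040 = 5/84.
There are C(4,1) = 4 such orderings, each equally likely, so P = 4 × 5/84 = 5/21.

5/21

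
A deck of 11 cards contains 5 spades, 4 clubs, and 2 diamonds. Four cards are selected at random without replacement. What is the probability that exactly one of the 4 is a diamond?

28/55

One ordering (a diamond drawn first) has probability 2/11 × 9/10 × 8/9 × 7/8 = 1008/7920 = 7/55.
There are C(4,1) = 4 such orderings, each equally likely, so P = 4 × 7/55 = 28/55.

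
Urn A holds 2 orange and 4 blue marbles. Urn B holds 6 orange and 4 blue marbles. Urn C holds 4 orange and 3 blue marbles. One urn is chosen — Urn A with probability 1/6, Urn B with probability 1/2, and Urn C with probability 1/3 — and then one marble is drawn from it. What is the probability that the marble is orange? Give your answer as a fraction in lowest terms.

From Urn A: P(orange) = 2/6.
From Urn B: P(orange) = 6/10.
From Urn C: P(orange) = 4/7.
Total probability = (1/6)(2/6) + (1/2)(6/10) + (1/3)(4/7) = 172/315.

172/315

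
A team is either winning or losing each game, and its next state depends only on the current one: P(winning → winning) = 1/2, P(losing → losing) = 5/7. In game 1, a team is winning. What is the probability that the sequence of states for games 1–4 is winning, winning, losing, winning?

1/14

Game 1 is given. For each transition, use the conditional probability from the current state:
P(winning | winning) = 1/2; P(losing | winning) = 1/2; P(winning | losing) = 2/7.
P = 1/2 × 1/2 × 2/7 = 2/28 = 1/14.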